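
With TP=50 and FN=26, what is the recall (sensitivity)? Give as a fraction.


Recall = TP / (TP + FN) = 50 / 76 = 25/38.

25/38


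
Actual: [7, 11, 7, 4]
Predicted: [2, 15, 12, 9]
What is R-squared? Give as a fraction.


Mean(y) = 29/4. SS_res = 91. SS_tot = 99/4. R^2 = 1 - 91/(99/4) = -265/99.

-265/99


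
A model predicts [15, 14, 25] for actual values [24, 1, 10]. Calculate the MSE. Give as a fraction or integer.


MSE = (1/3) * ((24-15)^2=81 + (1-14)^2=169 + (10-25)^2=225). Sum = 475. MSE = 475/3.

475/3


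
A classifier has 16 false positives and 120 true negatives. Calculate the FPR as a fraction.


FPR = FP / (FP + TN) = 16 / 136 = 2/17.

2/17


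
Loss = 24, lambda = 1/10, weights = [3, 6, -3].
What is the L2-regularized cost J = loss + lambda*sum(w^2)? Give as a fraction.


L2 sq norm = sum(w^2) = 54. J = 24 + 1/10 * 54 = 147/5.

147/5


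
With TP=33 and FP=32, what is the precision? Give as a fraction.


Precision = TP / (TP + FP) = 33 / 65 = 33/65.

33/65


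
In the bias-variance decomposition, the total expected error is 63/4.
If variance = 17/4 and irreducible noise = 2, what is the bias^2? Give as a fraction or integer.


Total error = bias^2 + variance + irreducible noise. So bias^2 = 63/4 - 17/4 - 2 = 19/2.

19/2


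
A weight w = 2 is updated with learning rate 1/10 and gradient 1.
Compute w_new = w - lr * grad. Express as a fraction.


w_new = 2 - 1/10 * 1 = 2 - 1/10 = 19/10.

19/10


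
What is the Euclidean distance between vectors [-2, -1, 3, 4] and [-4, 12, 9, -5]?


d = sqrt(sum of squared differences). (-2--4)^2=4, (-1-12)^2=169, (3-9)^2=36, (4--5)^2=81. Sum = 290.

sqrt(290)


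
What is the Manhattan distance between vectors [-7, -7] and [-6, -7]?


d = sum of absolute differences: |-7--6|=1 + |-7--7|=0 = 1.

1


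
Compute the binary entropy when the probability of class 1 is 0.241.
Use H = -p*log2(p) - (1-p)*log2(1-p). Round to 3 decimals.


H = -0.241*log2(0.241) - 0.759*log2(0.759) = 0.797.

0.797


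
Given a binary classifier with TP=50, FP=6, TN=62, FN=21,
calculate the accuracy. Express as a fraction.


Accuracy = (TP + TN) / (TP + TN + FP + FN) = (50 + 62) / 139 = 112/139.

112/139


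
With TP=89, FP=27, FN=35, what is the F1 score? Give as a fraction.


Precision = 89/116 = 89/116. Recall = 89/124 = 89/124. F1 = 2*P*R/(P+R) = 89/120.

89/120


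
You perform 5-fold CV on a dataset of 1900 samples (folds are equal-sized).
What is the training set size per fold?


Each validation fold has 1900/5 = 380 samples. Training set = 1900 - 380 = 1520.

1520


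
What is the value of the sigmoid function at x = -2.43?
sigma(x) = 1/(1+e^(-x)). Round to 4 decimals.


sigma(-2.43) = 1/(1+e^(2.43)) = 1/(1+11.358882) = 1/12.358882 = 0.0809.

0.0809


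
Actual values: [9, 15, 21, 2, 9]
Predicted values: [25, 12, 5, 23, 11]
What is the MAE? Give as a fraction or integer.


MAE = (1/5) * (|9-25|=16 + |15-12|=3 + |21-5|=16 + |2-23|=21 + |9-11|=2). Sum = 58. MAE = 58/5.

58/5


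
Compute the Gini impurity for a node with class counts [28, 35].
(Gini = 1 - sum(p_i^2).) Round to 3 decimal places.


Total = 63. Proportions: 28/63, 35/63. sum(p_i^2) = 0.5062. Gini = 1 - 0.5062 = 0.4938, which rounds to 0.494.

0.494


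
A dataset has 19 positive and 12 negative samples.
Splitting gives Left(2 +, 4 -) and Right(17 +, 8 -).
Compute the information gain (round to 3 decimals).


H(parent) = 0.9629. H(left) = 0.9183, H(right) = 0.9044. Weighted = (6/31)*0.9183 + (25/31)*0.9044 = 0.9071. IG = 0.9629 - 0.9071 = 0.0558, which rounds to 0.056.

0.056


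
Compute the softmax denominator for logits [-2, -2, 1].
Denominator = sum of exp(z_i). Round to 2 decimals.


Denom = e^-2=0.1353 + e^-2=0.1353 + e^1=2.7183. Sum = 2.9889, which rounds to 2.99.

2.99


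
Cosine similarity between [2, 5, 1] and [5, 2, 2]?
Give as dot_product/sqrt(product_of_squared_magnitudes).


dot = 22. |a|^2 = 30, |b|^2 = 33. cos = 22/sqrt(990).

22/sqrt(990)


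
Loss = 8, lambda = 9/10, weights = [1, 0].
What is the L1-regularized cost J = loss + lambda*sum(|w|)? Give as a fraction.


L1 norm = sum(|w|) = 1. J = 8 + 9/10 * 1 = 89/10.

89/10


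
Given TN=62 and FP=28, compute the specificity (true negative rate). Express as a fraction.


Specificity = TN / (TN + FP) = 62 / 90 = 31/45.

31/45


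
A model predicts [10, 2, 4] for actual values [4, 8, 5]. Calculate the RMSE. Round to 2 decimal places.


MSE = 24.3333. RMSE = sqrt(24.3333) = 4.93.

4.93


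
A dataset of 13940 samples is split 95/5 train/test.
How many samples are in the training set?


Test set = 13940 * 5% = 697. Training set = 13940 - 697 = 13243.

13243


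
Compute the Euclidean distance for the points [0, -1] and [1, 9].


d = sqrt(sum of squared differences). (0-1)^2=1, (-1-9)^2=100. Sum = 101.

sqrt(101)


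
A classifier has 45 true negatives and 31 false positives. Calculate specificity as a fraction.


Specificity = TN / (TN + FP) = 45 / 76 = 45/76.

45/76


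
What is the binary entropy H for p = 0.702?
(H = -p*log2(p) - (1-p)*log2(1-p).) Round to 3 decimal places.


H = -0.702*log2(0.702) - 0.298*log2(0.298) = 0.879.

0.879


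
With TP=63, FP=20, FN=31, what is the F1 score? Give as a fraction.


Precision = 63/83 = 63/83. Recall = 63/94 = 63/94. F1 = 2*P*R/(P+R) = 42/59.

42/59


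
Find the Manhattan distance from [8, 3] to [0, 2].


d = sum of absolute differences: |8-0|=8 + |3-2|=1 = 9.

9


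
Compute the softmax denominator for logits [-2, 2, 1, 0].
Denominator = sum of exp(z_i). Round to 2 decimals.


Denom = e^-2=0.1353 + e^2=7.3891 + e^1=2.7183 + e^0=1.0000. Sum = 11.2427, which rounds to 11.24.

11.24


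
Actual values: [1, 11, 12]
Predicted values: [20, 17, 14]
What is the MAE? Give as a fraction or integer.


MAE = (1/3) * (|1-20|=19 + |11-17|=6 + |12-14|=2). Sum = 27. MAE = 9.

9


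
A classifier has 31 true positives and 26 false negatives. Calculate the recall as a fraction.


Recall = TP / (TP + FN) = 31 / 57 = 31/57.

31/57


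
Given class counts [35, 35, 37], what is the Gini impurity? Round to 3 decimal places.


Total = 107. Proportions: 35/107, 35/107, 37/107. sum(p_i^2) = 0.3336. Gini = 1 - 0.3336 = 0.6664, which rounds to 0.666.

0.666


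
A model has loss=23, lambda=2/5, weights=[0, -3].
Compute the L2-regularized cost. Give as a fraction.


L2 sq norm = sum(w^2) = 9. J = 23 + 2/5 * 9 = 133/5.

133/5


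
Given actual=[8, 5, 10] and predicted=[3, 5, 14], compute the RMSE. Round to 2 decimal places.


MSE = 13.6667. RMSE = sqrt(13.6667) = 3.70.

3.70


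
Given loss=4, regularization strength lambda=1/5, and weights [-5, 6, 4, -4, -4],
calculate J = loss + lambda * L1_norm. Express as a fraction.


L1 norm = sum(|w|) = 23. J = 4 + 1/5 * 23 = 43/5.

43/5


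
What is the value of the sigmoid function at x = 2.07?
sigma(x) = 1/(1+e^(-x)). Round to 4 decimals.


sigma(2.07) = 1/(1+e^(-2.07)) = 1/(1+0.126186) = 1/1.126186 = 0.8880.

0.8880


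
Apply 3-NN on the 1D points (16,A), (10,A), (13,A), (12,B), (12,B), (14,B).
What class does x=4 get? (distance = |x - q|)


Distances: |16-4|=12, |10-4|=6, |13-4|=9, |12-4|=8, |12-4|=8, |14-4|=10. 3 nearest: (10,A), (12,B), (12,B). Counts: {'A': 1, 'B': 2}. Majority class: B.

B


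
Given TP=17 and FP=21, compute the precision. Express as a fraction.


Precision = TP / (TP + FP) = 17 / 38 = 17/38.

17/38


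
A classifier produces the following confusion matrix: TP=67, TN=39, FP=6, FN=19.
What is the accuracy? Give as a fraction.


Accuracy = (TP + TN) / (TP + TN + FP + FN) = (67 + 39) / 131 = 106/131.

106/131


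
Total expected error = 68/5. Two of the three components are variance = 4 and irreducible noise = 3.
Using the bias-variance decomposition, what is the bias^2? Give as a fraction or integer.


Total error = bias^2 + variance + irreducible noise. So bias^2 = 68/5 - 4 - 3 = 33/5.

33/5


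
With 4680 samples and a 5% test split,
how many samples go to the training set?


Test set = 4680 * 5% = 234. Training set = 4680 - 234 = 4446.

4446


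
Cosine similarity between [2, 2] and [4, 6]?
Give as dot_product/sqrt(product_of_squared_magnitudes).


dot = 20. |a|^2 = 8, |b|^2 = 52. cos = 20/sqrt(416).

20/sqrt(416)


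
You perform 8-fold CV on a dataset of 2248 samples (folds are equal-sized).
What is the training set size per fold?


Each validation fold has 2248/8 = 281 samples. Training set = 2248 - 281 = 1967.

1967


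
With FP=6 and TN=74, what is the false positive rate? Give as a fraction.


FPR = FP / (FP + TN) = 6 / 80 = 3/40.

3/40


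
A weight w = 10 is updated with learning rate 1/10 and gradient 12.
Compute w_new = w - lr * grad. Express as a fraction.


w_new = 10 - 1/10 * 12 = 10 - 6/5 = 44/5.

44/5


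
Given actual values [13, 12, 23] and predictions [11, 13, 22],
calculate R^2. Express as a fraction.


Mean(y) = 16. SS_res = 6. SS_tot = 74. R^2 = 1 - 6/(74) = 34/37.

34/37


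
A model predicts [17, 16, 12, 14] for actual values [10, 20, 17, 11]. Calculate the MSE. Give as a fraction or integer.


MSE = (1/4) * ((10-17)^2=49 + (20-16)^2=16 + (17-12)^2=25 + (11-14)^2=9). Sum = 99. MSE = 99/4.

99/4


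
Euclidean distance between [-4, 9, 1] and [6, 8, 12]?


d = sqrt(sum of squared differences). (-4-6)^2=100, (9-8)^2=1, (1-12)^2=121. Sum = 222.

sqrt(222)


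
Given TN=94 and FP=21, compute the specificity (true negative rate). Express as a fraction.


Specificity = TN / (TN + FP) = 94 / 115 = 94/115.

94/115


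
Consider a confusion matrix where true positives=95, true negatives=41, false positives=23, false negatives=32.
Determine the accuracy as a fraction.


Accuracy = (TP + TN) / (TP + TN + FP + FN) = (95 + 41) / 191 = 136/191.

136/191


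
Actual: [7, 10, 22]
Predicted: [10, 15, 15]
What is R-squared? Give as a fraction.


Mean(y) = 13. SS_res = 83. SS_tot = 126. R^2 = 1 - 83/(126) = 43/126.

43/126


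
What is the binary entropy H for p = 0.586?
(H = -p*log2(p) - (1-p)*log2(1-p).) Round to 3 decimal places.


H = -0.586*log2(0.586) - 0.414*log2(0.414) = 0.979.

0.979


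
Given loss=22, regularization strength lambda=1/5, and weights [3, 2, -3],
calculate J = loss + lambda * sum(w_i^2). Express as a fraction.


L2 sq norm = sum(w^2) = 22. J = 22 + 1/5 * 22 = 132/5.

132/5


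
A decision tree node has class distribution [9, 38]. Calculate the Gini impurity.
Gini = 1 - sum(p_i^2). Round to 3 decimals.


Total = 47. Proportions: 9/47, 38/47. sum(p_i^2) = 0.6904. Gini = 1 - 0.6904 = 0.3096, which rounds to 0.310.

0.310


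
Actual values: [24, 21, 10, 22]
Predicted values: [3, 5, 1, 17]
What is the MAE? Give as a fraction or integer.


MAE = (1/4) * (|24-3|=21 + |21-5|=16 + |10-1|=9 + |22-17|=5). Sum = 51. MAE = 51/4.

51/4


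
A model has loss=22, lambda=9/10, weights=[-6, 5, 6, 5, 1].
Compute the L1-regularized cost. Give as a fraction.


L1 norm = sum(|w|) = 23. J = 22 + 9/10 * 23 = 427/10.

427/10


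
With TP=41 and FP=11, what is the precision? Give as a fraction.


Precision = TP / (TP + FP) = 41 / 52 = 41/52.

41/52


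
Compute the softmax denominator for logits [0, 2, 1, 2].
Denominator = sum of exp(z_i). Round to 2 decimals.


Denom = e^0=1.0000 + e^2=7.3891 + e^1=2.7183 + e^2=7.3891. Sum = 18.4965, which rounds to 18.50.

18.50


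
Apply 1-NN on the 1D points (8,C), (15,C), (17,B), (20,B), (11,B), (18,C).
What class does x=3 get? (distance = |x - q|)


Distances: |8-3|=5, |15-3|=12, |17-3|=14, |20-3|=17, |11-3|=8, |18-3|=15. 1 nearest: (8,C). Counts: {'C': 1}. Majority class: C.

C


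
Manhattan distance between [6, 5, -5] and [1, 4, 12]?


d = sum of absolute differences: |6-1|=5 + |5-4|=1 + |-5-12|=17 = 23.

23


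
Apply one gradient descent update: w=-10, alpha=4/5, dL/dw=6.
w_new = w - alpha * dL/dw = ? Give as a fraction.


w_new = -10 - 4/5 * 6 = -10 - 24/5 = -74/5.

-74/5


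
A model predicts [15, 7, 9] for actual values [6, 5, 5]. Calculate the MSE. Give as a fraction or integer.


MSE = (1/3) * ((6-15)^2=81 + (5-7)^2=4 + (5-9)^2=16). Sum = 101. MSE = 101/3.

101/3


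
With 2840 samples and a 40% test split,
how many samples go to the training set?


Test set = 2840 * 40% = 1136. Training set = 2840 - 1136 = 1704.

1704


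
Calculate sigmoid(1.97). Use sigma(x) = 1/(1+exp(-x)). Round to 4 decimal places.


sigma(1.97) = 1/(1+e^(-1.97)) = 1/(1+0.139457) = 1/1.139457 = 0.8776.

0.8776


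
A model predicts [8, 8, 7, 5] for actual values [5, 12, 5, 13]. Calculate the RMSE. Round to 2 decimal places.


MSE = 23.2500. RMSE = sqrt(23.2500) = 4.82.

4.82


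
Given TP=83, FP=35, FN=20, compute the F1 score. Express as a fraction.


Precision = 83/118 = 83/118. Recall = 83/103 = 83/103. F1 = 2*P*R/(P+R) = 166/221.

166/221


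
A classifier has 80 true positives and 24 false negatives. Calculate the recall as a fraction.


Recall = TP / (TP + FN) = 80 / 104 = 10/13.

10/13


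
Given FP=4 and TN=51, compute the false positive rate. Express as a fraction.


FPR = FP / (FP + TN) = 4 / 55 = 4/55.

4/55


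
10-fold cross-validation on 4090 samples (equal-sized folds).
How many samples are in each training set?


Each validation fold has 4090/10 = 409 samples. Training set = 4090 - 409 = 3681.

3681


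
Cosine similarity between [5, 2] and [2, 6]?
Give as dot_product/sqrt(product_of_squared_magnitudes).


dot = 22. |a|^2 = 29, |b|^2 = 40. cos = 22/sqrt(1160).

22/sqrt(1160)


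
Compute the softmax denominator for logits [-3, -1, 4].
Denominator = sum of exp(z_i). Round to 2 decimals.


Denom = e^-3=0.0498 + e^-1=0.3679 + e^4=54.5982. Sum = 55.0159, which rounds to 55.02.

55.02


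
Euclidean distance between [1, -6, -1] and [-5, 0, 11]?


d = sqrt(sum of squared differences). (1--5)^2=36, (-6-0)^2=36, (-1-11)^2=144. Sum = 216.

sqrt(216)


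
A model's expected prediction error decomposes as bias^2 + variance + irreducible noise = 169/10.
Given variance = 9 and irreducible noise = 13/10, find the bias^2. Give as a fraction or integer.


Total error = bias^2 + variance + irreducible noise. So bias^2 = 169/10 - 9 - 13/10 = 33/5.

33/5


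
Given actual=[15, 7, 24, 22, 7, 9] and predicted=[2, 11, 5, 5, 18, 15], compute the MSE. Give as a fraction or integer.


MSE = (1/6) * ((15-2)^2=169 + (7-11)^2=16 + (24-5)^2=361 + (22-5)^2=289 + (7-18)^2=121 + (9-15)^2=36). Sum = 992. MSE = 496/3.

496/3


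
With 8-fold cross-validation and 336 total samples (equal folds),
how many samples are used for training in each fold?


Each validation fold has 336/8 = 42 samples. Training set = 336 - 42 = 294.

294


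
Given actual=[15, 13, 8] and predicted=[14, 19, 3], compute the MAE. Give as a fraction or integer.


MAE = (1/3) * (|15-14|=1 + |13-19|=6 + |8-3|=5). Sum = 12. MAE = 4.

4


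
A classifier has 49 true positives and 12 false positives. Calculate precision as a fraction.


Precision = TP / (TP + FP) = 49 / 61 = 49/61.

49/61


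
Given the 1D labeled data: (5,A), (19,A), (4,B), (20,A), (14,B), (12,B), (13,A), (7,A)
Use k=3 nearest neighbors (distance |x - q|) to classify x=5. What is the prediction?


Distances: |5-5|=0, |19-5|=14, |4-5|=1, |20-5|=15, |14-5|=9, |12-5|=7, |13-5|=8, |7-5|=2. 3 nearest: (5,A), (4,B), (7,A). Counts: {'A': 2, 'B': 1}. Majority class: A.

A


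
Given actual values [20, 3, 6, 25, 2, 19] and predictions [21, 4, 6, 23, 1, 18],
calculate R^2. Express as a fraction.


Mean(y) = 25/2. SS_res = 8. SS_tot = 995/2. R^2 = 1 - 8/(995/2) = 979/995.

979/995


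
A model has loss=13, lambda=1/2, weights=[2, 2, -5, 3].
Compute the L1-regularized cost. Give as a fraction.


L1 norm = sum(|w|) = 12. J = 13 + 1/2 * 12 = 19.

19


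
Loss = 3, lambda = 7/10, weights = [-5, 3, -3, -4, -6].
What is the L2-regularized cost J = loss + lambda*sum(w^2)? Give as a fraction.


L2 sq norm = sum(w^2) = 95. J = 3 + 7/10 * 95 = 139/2.

139/2


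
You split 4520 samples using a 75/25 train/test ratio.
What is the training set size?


Test set = 4520 * 25% = 1130. Training set = 4520 - 1130 = 3390.

3390


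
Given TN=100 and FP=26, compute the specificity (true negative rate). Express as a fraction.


Specificity = TN / (TN + FP) = 100 / 126 = 50/63.

50/63


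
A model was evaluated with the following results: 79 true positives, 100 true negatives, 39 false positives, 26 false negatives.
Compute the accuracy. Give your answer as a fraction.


Accuracy = (TP + TN) / (TP + TN + FP + FN) = (79 + 100) / 244 = 179/244.

179/244


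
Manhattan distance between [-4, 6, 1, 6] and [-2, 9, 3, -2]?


d = sum of absolute differences: |-4--2|=2 + |6-9|=3 + |1-3|=2 + |6--2|=8 = 15.

15


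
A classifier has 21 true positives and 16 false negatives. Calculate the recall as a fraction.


Recall = TP / (TP + FN) = 21 / 37 = 21/37.

21/37


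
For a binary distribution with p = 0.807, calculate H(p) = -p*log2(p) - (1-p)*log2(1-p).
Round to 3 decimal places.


H = -0.807*log2(0.807) - 0.193*log2(0.193) = 0.708.

0.708


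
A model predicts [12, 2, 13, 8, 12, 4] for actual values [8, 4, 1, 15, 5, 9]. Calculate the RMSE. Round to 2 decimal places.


MSE = 47.8333. RMSE = sqrt(47.8333) = 6.92.

6.92


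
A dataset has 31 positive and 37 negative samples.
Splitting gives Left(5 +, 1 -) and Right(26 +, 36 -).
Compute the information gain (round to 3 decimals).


H(parent) = 0.9944. H(left) = 0.6500, H(right) = 0.9812. Weighted = (6/68)*0.6500 + (62/68)*0.9812 = 0.9520. IG = 0.9944 - 0.9520 = 0.0424, which rounds to 0.042.

0.042


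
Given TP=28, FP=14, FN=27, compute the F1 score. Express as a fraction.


Precision = 28/42 = 2/3. Recall = 28/55 = 28/55. F1 = 2*P*R/(P+R) = 56/97.

56/97


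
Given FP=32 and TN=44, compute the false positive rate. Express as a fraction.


FPR = FP / (FP + TN) = 32 / 76 = 8/19.

8/19


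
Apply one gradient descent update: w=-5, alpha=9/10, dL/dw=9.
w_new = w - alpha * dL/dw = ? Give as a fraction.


w_new = -5 - 9/10 * 9 = -5 - 81/10 = -131/10.

-131/10


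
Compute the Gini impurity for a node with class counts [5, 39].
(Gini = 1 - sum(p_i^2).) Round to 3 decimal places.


Total = 44. Proportions: 5/44, 39/44. sum(p_i^2) = 0.7986. Gini = 1 - 0.7986 = 0.2014, which rounds to 0.201.

0.201


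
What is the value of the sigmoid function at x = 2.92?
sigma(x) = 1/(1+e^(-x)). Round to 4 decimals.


sigma(2.92) = 1/(1+e^(-2.92)) = 1/(1+0.053934) = 1/1.053934 = 0.9488.

0.9488


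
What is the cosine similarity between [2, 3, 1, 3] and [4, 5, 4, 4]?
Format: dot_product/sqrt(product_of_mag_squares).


dot = 39. |a|^2 = 23, |b|^2 = 73. cos = 39/sqrt(1679).

39/sqrt(1679)


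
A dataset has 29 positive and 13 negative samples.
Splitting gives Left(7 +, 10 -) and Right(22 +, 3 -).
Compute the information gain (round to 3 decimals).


H(parent) = 0.8926. H(left) = 0.9774, H(right) = 0.5294. Weighted = (17/42)*0.9774 + (25/42)*0.5294 = 0.7107. IG = 0.8926 - 0.7107 = 0.1819, which rounds to 0.182.

0.182


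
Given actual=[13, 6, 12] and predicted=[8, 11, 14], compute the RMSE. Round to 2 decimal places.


MSE = 18.0000. RMSE = sqrt(18.0000) = 4.24.

4.24


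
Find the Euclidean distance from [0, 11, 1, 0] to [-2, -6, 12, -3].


d = sqrt(sum of squared differences). (0--2)^2=4, (11--6)^2=289, (1-12)^2=121, (0--3)^2=9. Sum = 423.

sqrt(423)


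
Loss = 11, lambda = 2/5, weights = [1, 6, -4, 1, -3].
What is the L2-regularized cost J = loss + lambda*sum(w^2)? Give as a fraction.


L2 sq norm = sum(w^2) = 63. J = 11 + 2/5 * 63 = 181/5.

181/5


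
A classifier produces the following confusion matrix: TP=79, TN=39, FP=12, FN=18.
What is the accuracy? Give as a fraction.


Accuracy = (TP + TN) / (TP + TN + FP + FN) = (79 + 39) / 148 = 59/74.

59/74


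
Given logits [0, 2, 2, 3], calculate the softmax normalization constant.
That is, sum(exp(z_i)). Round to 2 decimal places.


Denom = e^0=1.0000 + e^2=7.3891 + e^2=7.3891 + e^3=20.0855. Sum = 35.8637, which rounds to 35.86.

35.86


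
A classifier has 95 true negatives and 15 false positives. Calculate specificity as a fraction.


Specificity = TN / (TN + FP) = 95 / 110 = 19/22.

19/22


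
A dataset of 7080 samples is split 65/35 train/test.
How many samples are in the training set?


Test set = 7080 * 35% = 2478. Training set = 7080 - 2478 = 4602.

4602


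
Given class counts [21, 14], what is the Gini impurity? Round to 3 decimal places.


Total = 35. Proportions: 21/35, 14/35. sum(p_i^2) = 0.5200. Gini = 1 - 0.5200 = 0.4800, which rounds to 0.480.

0.480


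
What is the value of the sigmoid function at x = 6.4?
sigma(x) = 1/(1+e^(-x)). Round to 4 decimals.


sigma(6.4) = 1/(1+e^(-6.4)) = 1/(1+0.001662) = 1/1.001662 = 0.9983.

0.9983


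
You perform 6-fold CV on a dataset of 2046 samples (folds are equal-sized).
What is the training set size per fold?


Each validation fold has 2046/6 = 341 samples. Training set = 2046 - 341 = 1705.

1705


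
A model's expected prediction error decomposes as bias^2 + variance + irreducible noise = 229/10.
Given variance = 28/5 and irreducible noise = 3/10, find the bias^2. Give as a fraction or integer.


Total error = bias^2 + variance + irreducible noise. So bias^2 = 229/10 - 28/5 - 3/10 = 17.

17


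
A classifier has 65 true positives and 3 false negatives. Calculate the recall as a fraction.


Recall = TP / (TP + FN) = 65 / 68 = 65/68.

65/68


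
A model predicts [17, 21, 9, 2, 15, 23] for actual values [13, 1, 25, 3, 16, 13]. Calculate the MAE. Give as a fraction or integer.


MAE = (1/6) * (|13-17|=4 + |1-21|=20 + |25-9|=16 + |3-2|=1 + |16-15|=1 + |13-23|=10). Sum = 52. MAE = 26/3.

26/3


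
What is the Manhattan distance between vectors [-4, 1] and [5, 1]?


d = sum of absolute differences: |-4-5|=9 + |1-1|=0 = 9.

9


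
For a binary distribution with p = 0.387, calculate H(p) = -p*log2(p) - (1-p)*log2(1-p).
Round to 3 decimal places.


H = -0.387*log2(0.387) - 0.613*log2(0.613) = 0.963.

0.963


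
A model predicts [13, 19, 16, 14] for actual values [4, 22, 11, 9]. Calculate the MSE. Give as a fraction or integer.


MSE = (1/4) * ((4-13)^2=81 + (22-19)^2=9 + (11-16)^2=25 + (9-14)^2=25). Sum = 140. MSE = 35.

35


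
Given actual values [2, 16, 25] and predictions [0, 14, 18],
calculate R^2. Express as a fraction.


Mean(y) = 43/3. SS_res = 57. SS_tot = 806/3. R^2 = 1 - 57/(806/3) = 635/806.

635/806


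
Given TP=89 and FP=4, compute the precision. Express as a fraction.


Precision = TP / (TP + FP) = 89 / 93 = 89/93.

89/93


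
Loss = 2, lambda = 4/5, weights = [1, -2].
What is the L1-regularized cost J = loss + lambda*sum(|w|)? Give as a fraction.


L1 norm = sum(|w|) = 3. J = 2 + 4/5 * 3 = 22/5.

22/5


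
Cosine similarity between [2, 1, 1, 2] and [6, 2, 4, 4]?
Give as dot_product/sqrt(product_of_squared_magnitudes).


dot = 26. |a|^2 = 10, |b|^2 = 72. cos = 26/sqrt(720).

26/sqrt(720)


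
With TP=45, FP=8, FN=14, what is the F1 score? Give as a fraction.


Precision = 45/53 = 45/53. Recall = 45/59 = 45/59. F1 = 2*P*R/(P+R) = 45/56.

45/56


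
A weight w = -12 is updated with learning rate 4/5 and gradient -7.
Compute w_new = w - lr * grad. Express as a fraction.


w_new = -12 - 4/5 * -7 = -12 - -28/5 = -32/5.

-32/5


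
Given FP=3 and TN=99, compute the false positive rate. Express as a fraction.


FPR = FP / (FP + TN) = 3 / 102 = 1/34.

1/34


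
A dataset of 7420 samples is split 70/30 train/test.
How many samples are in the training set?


Test set = 7420 * 30% = 2226. Training set = 7420 - 2226 = 5194.

5194


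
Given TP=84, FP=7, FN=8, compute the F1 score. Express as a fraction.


Precision = 84/91 = 12/13. Recall = 84/92 = 21/23. F1 = 2*P*R/(P+R) = 56/61.

56/61


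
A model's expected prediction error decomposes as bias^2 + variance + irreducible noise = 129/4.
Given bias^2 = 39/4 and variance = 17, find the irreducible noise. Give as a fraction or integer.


Total error = bias^2 + variance + irreducible noise. So irreducible noise = 129/4 - 39/4 - 17 = 11/2.

11/2


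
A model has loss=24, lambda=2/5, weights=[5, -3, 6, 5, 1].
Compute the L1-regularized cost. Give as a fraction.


L1 norm = sum(|w|) = 20. J = 24 + 2/5 * 20 = 32.

32


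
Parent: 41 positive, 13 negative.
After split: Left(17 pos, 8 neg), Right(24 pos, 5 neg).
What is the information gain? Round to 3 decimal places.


H(parent) = 0.7963. H(left) = 0.9044, H(right) = 0.6632. Weighted = (25/54)*0.9044 + (29/54)*0.6632 = 0.7749. IG = 0.7963 - 0.7749 = 0.0214, which rounds to 0.021.

0.021


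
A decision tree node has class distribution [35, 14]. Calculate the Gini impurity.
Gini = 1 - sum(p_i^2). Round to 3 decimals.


Total = 49. Proportions: 35/49, 14/49. sum(p_i^2) = 0.5918. Gini = 1 - 0.5918 = 0.4082, which rounds to 0.408.

0.408


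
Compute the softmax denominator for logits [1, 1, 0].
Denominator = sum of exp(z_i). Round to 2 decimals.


Denom = e^1=2.7183 + e^1=2.7183 + e^0=1.0000. Sum = 6.4366, which rounds to 6.44.

6.44


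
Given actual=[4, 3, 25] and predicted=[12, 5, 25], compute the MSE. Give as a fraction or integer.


MSE = (1/3) * ((4-12)^2=64 + (3-5)^2=4 + (25-25)^2=0). Sum = 68. MSE = 68/3.

68/3


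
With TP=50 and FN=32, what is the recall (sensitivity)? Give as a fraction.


Recall = TP / (TP + FN) = 50 / 82 = 25/41.

25/41


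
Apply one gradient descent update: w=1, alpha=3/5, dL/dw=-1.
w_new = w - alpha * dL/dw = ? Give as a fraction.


w_new = 1 - 3/5 * -1 = 1 - -3/5 = 8/5.

8/5


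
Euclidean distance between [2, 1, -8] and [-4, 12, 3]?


d = sqrt(sum of squared differences). (2--4)^2=36, (1-12)^2=121, (-8-3)^2=121. Sum = 278.

sqrt(278)


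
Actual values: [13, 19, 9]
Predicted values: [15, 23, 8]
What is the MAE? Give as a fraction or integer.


MAE = (1/3) * (|13-15|=2 + |19-23|=4 + |9-8|=1). Sum = 7. MAE = 7/3.

7/3


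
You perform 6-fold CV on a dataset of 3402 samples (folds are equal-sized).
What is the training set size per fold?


Each validation fold has 3402/6 = 567 samples. Training set = 3402 - 567 = 2835.

2835


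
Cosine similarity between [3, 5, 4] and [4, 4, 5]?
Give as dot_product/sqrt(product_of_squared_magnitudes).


dot = 52. |a|^2 = 50, |b|^2 = 57. cos = 52/sqrt(2850).

52/sqrt(2850)


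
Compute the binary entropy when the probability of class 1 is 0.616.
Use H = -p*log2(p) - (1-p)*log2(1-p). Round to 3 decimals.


H = -0.616*log2(0.616) - 0.384*log2(0.384) = 0.961.

0.961


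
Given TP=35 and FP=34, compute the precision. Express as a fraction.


Precision = TP / (TP + FP) = 35 / 69 = 35/69.

35/69


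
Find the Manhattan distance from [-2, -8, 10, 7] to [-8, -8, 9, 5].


d = sum of absolute differences: |-2--8|=6 + |-8--8|=0 + |10-9|=1 + |7-5|=2 = 9.

9


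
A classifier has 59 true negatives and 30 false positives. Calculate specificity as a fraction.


Specificity = TN / (TN + FP) = 59 / 89 = 59/89.

59/89


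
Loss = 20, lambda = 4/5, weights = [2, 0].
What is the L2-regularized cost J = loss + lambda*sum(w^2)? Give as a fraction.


L2 sq norm = sum(w^2) = 4. J = 20 + 4/5 * 4 = 116/5.

116/5


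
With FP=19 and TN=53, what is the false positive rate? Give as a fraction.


FPR = FP / (FP + TN) = 19 / 72 = 19/72.

19/72


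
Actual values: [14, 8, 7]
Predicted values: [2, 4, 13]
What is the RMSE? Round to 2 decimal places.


MSE = 65.3333. RMSE = sqrt(65.3333) = 8.08.

8.08


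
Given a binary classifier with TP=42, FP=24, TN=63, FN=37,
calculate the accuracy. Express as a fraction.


Accuracy = (TP + TN) / (TP + TN + FP + FN) = (42 + 63) / 166 = 105/166.

105/166


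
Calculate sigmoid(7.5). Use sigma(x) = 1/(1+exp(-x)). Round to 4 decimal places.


sigma(7.5) = 1/(1+e^(-7.5)) = 1/(1+0.000553) = 1/1.000553 = 0.9994.

0.9994


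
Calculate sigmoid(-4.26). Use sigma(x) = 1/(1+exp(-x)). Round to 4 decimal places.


sigma(-4.26) = 1/(1+e^(4.26)) = 1/(1+70.809983) = 1/71.809983 = 0.0139.

0.0139


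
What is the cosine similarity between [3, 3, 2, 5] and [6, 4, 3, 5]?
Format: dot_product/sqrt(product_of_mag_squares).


dot = 61. |a|^2 = 47, |b|^2 = 86. cos = 61/sqrt(4042).

61/sqrt(4042)


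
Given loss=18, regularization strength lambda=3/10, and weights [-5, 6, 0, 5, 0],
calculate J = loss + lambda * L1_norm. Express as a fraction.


L1 norm = sum(|w|) = 16. J = 18 + 3/10 * 16 = 114/5.

114/5


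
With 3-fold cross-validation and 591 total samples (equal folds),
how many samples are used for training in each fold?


Each validation fold has 591/3 = 197 samples. Training set = 591 - 197 = 394.

394


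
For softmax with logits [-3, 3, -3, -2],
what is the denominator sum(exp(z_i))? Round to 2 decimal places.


Denom = e^-3=0.0498 + e^3=20.0855 + e^-3=0.0498 + e^-2=0.1353. Sum = 20.3204, which rounds to 20.32.

20.32


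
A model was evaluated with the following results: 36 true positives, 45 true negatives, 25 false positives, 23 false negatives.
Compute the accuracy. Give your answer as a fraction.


Accuracy = (TP + TN) / (TP + TN + FP + FN) = (36 + 45) / 129 = 27/43.

27/43


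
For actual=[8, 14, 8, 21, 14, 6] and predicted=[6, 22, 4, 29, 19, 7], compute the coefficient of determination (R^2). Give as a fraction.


Mean(y) = 71/6. SS_res = 174. SS_tot = 941/6. R^2 = 1 - 174/(941/6) = -103/941.

-103/941


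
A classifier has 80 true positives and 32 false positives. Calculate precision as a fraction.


Precision = TP / (TP + FP) = 80 / 112 = 5/7.

5/7


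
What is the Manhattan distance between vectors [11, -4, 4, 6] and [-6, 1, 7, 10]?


d = sum of absolute differences: |11--6|=17 + |-4-1|=5 + |4-7|=3 + |6-10|=4 = 29.

29


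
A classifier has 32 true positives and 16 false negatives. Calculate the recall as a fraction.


Recall = TP / (TP + FN) = 32 / 48 = 2/3.

2/3


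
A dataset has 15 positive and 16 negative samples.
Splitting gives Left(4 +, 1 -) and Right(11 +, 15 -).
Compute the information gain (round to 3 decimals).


H(parent) = 0.9992. H(left) = 0.7219, H(right) = 0.9829. Weighted = (5/31)*0.7219 + (26/31)*0.9829 = 0.9408. IG = 0.9992 - 0.9408 = 0.0584, which rounds to 0.058.

0.058


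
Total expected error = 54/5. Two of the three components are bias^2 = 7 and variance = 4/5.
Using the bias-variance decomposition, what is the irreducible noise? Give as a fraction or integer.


Total error = bias^2 + variance + irreducible noise. So irreducible noise = 54/5 - 7 - 4/5 = 3.

3


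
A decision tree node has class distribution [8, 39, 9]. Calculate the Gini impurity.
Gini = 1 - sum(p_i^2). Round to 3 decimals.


Total = 56. Proportions: 8/56, 39/56, 9/56. sum(p_i^2) = 0.5312. Gini = 1 - 0.5312 = 0.4688, which rounds to 0.469.

0.469


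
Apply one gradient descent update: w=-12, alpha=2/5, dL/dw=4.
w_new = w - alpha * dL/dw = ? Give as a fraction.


w_new = -12 - 2/5 * 4 = -12 - 8/5 = -68/5.

-68/5


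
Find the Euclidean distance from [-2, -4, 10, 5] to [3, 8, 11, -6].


d = sqrt(sum of squared differences). (-2-3)^2=25, (-4-8)^2=144, (10-11)^2=1, (5--6)^2=121. Sum = 291.

sqrt(291)


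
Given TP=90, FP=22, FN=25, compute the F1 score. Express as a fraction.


Precision = 90/112 = 45/56. Recall = 90/115 = 18/23. F1 = 2*P*R/(P+R) = 180/227.

180/227


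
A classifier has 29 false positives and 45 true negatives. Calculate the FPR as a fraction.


FPR = FP / (FP + TN) = 29 / 74 = 29/74.

29/74


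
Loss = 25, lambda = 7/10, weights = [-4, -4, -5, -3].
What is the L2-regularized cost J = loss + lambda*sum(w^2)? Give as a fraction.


L2 sq norm = sum(w^2) = 66. J = 25 + 7/10 * 66 = 356/5.

356/5


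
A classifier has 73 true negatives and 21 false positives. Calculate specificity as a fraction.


Specificity = TN / (TN + FP) = 73 / 94 = 73/94.

73/94


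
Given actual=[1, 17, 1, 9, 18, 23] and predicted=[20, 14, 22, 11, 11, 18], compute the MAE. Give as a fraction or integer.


MAE = (1/6) * (|1-20|=19 + |17-14|=3 + |1-22|=21 + |9-11|=2 + |18-11|=7 + |23-18|=5). Sum = 57. MAE = 19/2.

19/2


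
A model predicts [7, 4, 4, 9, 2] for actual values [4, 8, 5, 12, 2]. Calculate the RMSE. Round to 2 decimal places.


MSE = 7.0000. RMSE = sqrt(7.0000) = 2.65.

2.65


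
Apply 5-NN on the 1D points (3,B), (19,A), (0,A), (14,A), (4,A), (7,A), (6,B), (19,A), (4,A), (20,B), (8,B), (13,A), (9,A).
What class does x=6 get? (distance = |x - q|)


Distances: |3-6|=3, |19-6|=13, |0-6|=6, |14-6|=8, |4-6|=2, |7-6|=1, |6-6|=0, |19-6|=13, |4-6|=2, |20-6|=14, |8-6|=2, |13-6|=7, |9-6|=3. 5 nearest: (6,B), (7,A), (4,A), (4,A), (8,B). Counts: {'B': 2, 'A': 3}. Majority class: A.

A


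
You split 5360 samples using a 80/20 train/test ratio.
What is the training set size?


Test set = 5360 * 20% = 1072. Training set = 5360 - 1072 = 4288.

4288


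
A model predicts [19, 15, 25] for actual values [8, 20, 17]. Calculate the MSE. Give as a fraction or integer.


MSE = (1/3) * ((8-19)^2=121 + (20-15)^2=25 + (17-25)^2=64). Sum = 210. MSE = 70.

70


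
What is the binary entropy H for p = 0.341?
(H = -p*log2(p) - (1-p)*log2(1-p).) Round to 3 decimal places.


H = -0.341*log2(0.341) - 0.659*log2(0.659) = 0.926.

0.926


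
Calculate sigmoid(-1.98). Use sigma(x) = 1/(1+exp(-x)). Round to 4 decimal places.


sigma(-1.98) = 1/(1+e^(1.98)) = 1/(1+7.242743) = 1/8.242743 = 0.1213.

0.1213


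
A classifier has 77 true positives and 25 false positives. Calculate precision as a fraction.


Precision = TP / (TP + FP) = 77 / 102 = 77/102.

77/102


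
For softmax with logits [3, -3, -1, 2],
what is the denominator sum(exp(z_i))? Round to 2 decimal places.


Denom = e^3=20.0855 + e^-3=0.0498 + e^-1=0.3679 + e^2=7.3891. Sum = 27.8923, which rounds to 27.89.

27.89


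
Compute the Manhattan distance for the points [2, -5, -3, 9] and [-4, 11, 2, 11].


d = sum of absolute differences: |2--4|=6 + |-5-11|=16 + |-3-2|=5 + |9-11|=2 = 29.

29


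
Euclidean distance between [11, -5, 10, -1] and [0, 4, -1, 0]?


d = sqrt(sum of squared differences). (11-0)^2=121, (-5-4)^2=81, (10--1)^2=121, (-1-0)^2=1. Sum = 324.

18


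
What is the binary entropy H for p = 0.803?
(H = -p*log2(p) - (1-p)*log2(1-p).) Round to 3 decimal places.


H = -0.803*log2(0.803) - 0.197*log2(0.197) = 0.716.

0.716


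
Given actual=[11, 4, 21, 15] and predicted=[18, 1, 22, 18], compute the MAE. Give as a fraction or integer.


MAE = (1/4) * (|11-18|=7 + |4-1|=3 + |21-22|=1 + |15-18|=3). Sum = 14. MAE = 7/2.

7/2


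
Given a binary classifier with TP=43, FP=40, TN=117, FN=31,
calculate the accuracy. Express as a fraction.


Accuracy = (TP + TN) / (TP + TN + FP + FN) = (43 + 117) / 231 = 160/231.

160/231


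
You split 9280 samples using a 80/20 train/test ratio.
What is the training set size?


Test set = 9280 * 20% = 1856. Training set = 9280 - 1856 = 7424.

7424


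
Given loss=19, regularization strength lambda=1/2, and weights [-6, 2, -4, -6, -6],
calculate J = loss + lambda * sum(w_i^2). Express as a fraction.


L2 sq norm = sum(w^2) = 128. J = 19 + 1/2 * 128 = 83.

83


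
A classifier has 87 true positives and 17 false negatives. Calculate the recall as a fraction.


Recall = TP / (TP + FN) = 87 / 104 = 87/104.

87/104


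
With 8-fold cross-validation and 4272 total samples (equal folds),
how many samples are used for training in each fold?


Each validation fold has 4272/8 = 534 samples. Training set = 4272 - 534 = 3738.

3738


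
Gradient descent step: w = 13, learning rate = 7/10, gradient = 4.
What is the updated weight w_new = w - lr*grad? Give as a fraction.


w_new = 13 - 7/10 * 4 = 13 - 14/5 = 51/5.

51/5


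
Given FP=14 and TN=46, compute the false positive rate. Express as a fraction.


FPR = FP / (FP + TN) = 14 / 60 = 7/30.

7/30


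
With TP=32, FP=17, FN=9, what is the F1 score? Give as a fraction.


Precision = 32/49 = 32/49. Recall = 32/41 = 32/41. F1 = 2*P*R/(P+R) = 32/45.

32/45


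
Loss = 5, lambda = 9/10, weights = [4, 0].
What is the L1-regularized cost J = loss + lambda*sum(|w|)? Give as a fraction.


L1 norm = sum(|w|) = 4. J = 5 + 9/10 * 4 = 43/5.

43/5


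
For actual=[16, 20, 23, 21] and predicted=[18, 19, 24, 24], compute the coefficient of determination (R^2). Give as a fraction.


Mean(y) = 20. SS_res = 15. SS_tot = 26. R^2 = 1 - 15/(26) = 11/26.

11/26


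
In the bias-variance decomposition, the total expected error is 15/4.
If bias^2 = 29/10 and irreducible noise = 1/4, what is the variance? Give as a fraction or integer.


Total error = bias^2 + variance + irreducible noise. So variance = 15/4 - 29/10 - 1/4 = 3/5.

3/5


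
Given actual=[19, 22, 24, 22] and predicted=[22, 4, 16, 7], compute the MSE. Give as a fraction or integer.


MSE = (1/4) * ((19-22)^2=9 + (22-4)^2=324 + (24-16)^2=64 + (22-7)^2=225). Sum = 622. MSE = 311/2.

311/2


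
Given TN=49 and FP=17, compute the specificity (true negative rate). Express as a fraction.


Specificity = TN / (TN + FP) = 49 / 66 = 49/66.

49/66


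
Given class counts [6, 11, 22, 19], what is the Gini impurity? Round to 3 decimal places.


Total = 58. Proportions: 6/58, 11/58, 22/58, 19/58. sum(p_i^2) = 0.2979. Gini = 1 - 0.2979 = 0.7021, which rounds to 0.702.

0.702


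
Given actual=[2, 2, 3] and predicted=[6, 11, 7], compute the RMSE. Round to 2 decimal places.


MSE = 37.6667. RMSE = sqrt(37.6667) = 6.14.

6.14


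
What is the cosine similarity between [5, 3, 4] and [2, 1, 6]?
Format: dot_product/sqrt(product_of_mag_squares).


dot = 37. |a|^2 = 50, |b|^2 = 41. cos = 37/sqrt(2050).

37/sqrt(2050)


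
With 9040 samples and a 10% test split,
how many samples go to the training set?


Test set = 9040 * 10% = 904. Training set = 9040 - 904 = 8136.

8136


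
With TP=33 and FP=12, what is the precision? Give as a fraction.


Precision = TP / (TP + FP) = 33 / 45 = 11/15.

11/15


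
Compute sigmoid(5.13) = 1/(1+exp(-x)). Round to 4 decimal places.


sigma(5.13) = 1/(1+e^(-5.13)) = 1/(1+0.005917) = 1/1.005917 = 0.9941.

0.9941


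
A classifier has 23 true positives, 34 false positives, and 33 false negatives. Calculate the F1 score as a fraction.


Precision = 23/57 = 23/57. Recall = 23/56 = 23/56. F1 = 2*P*R/(P+R) = 46/113.

46/113


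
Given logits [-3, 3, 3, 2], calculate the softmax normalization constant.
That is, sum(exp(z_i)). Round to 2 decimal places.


Denom = e^-3=0.0498 + e^3=20.0855 + e^3=20.0855 + e^2=7.3891. Sum = 47.6099, which rounds to 47.61.

47.61


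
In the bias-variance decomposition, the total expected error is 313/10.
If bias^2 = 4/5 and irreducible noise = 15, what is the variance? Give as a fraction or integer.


Total error = bias^2 + variance + irreducible noise. So variance = 313/10 - 4/5 - 15 = 31/2.

31/2


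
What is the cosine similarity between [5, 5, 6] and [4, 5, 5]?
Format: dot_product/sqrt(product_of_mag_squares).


dot = 75. |a|^2 = 86, |b|^2 = 66. cos = 75/sqrt(5676).

75/sqrt(5676)


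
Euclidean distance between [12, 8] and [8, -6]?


d = sqrt(sum of squared differences). (12-8)^2=16, (8--6)^2=196. Sum = 212.

sqrt(212)


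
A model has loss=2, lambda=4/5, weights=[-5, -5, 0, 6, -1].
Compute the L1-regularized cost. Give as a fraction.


L1 norm = sum(|w|) = 17. J = 2 + 4/5 * 17 = 78/5.

78/5
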